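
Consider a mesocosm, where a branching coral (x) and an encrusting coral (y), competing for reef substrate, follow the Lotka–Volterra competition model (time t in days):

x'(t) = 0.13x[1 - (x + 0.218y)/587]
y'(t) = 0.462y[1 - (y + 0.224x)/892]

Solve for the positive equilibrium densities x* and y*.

Setting both brackets to zero gives the nullclines x + 0.218y = 587 and 0.224x + y = 892.
Substituting y = 892 - 0.224x into the first: x(1 - 0.218·0.224) = 587 - 0.218·892.
So x* = 393/0.951 = 413, and then y* = 892 - 0.224·413 = 800.

x* ≈ 413, y* ≈ 800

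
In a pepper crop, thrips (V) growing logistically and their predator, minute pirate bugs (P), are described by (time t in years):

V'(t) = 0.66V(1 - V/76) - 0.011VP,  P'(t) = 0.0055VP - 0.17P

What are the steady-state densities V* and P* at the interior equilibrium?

V* ≈ 30.9, P* ≈ 35.6

From dP/dt = 0 with P > 0: 0.0055V* = 0.17, so V* = 30.9.
Substitute into dV/dt = 0: 0.66(1 - 30.9/76) = 0.011P*.
The bracket is 0.593, giving P* = 0.392/0.011 = 35.6.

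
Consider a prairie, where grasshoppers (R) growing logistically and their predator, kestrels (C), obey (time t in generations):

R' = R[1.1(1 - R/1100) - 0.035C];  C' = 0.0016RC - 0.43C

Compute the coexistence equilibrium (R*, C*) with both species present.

R* ≈ 269, C* ≈ 23.7

From dC/dt = 0 with C > 0: 0.0016R* = 0.43, so R* = 269.
Substitute into dR/dt = 0: 1.1(1 - 269/1100) = 0.035C*.
The bracket is 0.756, giving C* = 0.831/0.035 = 23.7.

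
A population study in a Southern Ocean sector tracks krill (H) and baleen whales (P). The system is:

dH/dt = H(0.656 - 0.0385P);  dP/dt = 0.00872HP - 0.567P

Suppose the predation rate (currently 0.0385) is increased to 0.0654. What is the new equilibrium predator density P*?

At the interior fixed point, setting dH/dt = 0 with H > 0 fixes P* = (prey growth rate)/(HP coefficient) — independent of the other coefficients.
With the change, P* = 0.656/0.0654 = 10; it falls from 17.

P* ≈ 10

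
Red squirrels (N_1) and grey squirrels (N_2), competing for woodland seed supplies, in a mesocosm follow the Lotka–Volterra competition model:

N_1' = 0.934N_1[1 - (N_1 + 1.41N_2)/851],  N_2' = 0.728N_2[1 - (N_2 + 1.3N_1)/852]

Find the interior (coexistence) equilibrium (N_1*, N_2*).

Setting both brackets to zero gives the nullclines N_1 + 1.41N_2 = 851 and 1.3N_1 + N_2 = 852.
Substituting N_2 = 852 - 1.3N_1 into the first: N_1(1 - 1.41·1.3) = 851 - 1.41·852.
So N_1* = -350/-0.833 = 421, and then N_2* = 852 - 1.3·421 = 305.

N_1* ≈ 421, N_2* ≈ 305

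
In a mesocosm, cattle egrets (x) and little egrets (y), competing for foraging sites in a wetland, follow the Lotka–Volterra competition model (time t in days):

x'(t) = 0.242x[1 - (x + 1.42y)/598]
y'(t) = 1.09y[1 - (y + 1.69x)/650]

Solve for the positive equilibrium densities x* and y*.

Setting both brackets to zero gives the nullclines x + 1.42y = 598 and 1.69x + y = 650.
Substituting y = 650 - 1.69x into the first: x(1 - 1.42·1.69) = 598 - 1.42·650.
So x* = -325/-1.4 = 232, and then y* = 650 - 1.69·232 = 258.

x* ≈ 232, y* ≈ 258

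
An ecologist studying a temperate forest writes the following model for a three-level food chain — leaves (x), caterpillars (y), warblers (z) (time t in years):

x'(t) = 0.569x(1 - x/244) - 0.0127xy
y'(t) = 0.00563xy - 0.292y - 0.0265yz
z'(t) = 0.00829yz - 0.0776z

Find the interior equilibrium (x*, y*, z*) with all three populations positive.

From dz/dt = 0: 0.00829y* = 0.0776, so y* = 9.36.
From dx/dt = 0: 0.569(1 - x*/244) = 0.0127·9.36, giving x* = 244·(1 - 0.209) = 193.
From dy/dt = 0: 0.00563·193 - 0.292 = 0.0265z*, so z* = 0.795/0.0265 = 30.

x* ≈ 193, y* ≈ 9.36, z* ≈ 30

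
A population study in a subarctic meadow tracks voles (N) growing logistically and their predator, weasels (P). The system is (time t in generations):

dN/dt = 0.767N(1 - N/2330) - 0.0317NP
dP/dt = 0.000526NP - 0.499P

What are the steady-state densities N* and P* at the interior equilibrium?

N* ≈ 949, P* ≈ 14.3

From dP/dt = 0 with P > 0: 0.000526N* = 0.499, so N* = 949.
Substitute into dN/dt = 0: 0.767(1 - 949/2330) = 0.0317P*.
The bracket is 0.593, giving P* = 0.455/0.0317 = 14.3.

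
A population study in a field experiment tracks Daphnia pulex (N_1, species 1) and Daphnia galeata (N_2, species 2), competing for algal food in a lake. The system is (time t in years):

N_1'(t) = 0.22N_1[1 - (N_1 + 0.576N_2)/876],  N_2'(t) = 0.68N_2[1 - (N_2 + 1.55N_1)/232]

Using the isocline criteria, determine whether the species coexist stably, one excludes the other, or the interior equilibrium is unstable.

Compare the nullcline intercepts: K1/α12 = 876/0.576 = 1520 > K2 = 232; K2/α21 = 232/1.55 = 150 < K1 = 876.
Since the inequalities point opposite ways, species 1 can invade but species 2 cannot.

species 1 excludes species 2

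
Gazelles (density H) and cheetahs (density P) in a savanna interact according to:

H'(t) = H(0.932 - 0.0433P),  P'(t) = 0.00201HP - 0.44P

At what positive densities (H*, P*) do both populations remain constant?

Set dP/dt = 0 with P > 0: 0.00201H - 0.44 = 0, so H* = 0.44/0.00201 = 219.
Set dH/dt = 0 with H > 0: 0.932 - 0.0433P = 0, so P* = 0.932/0.0433 = 21.5.

H* ≈ 219, P* ≈ 21.5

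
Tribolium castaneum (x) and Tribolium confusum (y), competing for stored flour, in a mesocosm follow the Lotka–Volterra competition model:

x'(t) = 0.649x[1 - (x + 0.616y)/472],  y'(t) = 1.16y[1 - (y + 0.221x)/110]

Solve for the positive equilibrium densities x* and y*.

Setting both brackets to zero gives the nullclines x + 0.616y = 472 and 0.221x + y = 110.
Substituting y = 110 - 0.221x into the first: x(1 - 0.616·0.221) = 472 - 0.616·110.
So x* = 404/0.864 = 468, and then y* = 110 - 0.221·468 = 6.58.

x* ≈ 468, y* ≈ 6.58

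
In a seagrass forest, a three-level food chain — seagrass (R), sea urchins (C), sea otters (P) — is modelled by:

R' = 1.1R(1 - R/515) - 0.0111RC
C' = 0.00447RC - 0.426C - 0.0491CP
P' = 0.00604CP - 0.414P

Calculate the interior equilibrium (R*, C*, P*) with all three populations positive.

R* ≈ 159, C* ≈ 68.5, P* ≈ 5.78

From dP/dt = 0: 0.00604C* = 0.414, so C* = 68.5.
From dR/dt = 0: 1.1(1 - R*/515) = 0.0111·68.5, giving R* = 515·(1 - 0.692) = 159.
From dC/dt = 0: 0.00447·159 - 0.426 = 0.0491P*, so P* = 0.284/0.0491 = 5.78.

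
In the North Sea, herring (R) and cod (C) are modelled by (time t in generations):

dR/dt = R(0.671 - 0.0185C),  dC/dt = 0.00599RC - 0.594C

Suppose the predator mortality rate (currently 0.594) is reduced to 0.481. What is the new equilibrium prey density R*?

R* ≈ 80.3

At the interior fixed point, setting dC/dt = 0 with C > 0 fixes R* = (predator death rate)/(RC coefficient) — independent of the other coefficients.
With the change, R* = 0.481/0.00599 = 80.3; it falls from 99.2.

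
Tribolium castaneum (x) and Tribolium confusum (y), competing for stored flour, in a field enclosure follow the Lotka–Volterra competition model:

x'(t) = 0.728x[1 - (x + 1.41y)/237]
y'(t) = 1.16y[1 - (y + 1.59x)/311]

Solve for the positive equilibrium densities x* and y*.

Setting both brackets to zero gives the nullclines x + 1.41y = 237 and 1.59x + y = 311.
Substituting y = 311 - 1.59x into the first: x(1 - 1.41·1.59) = 237 - 1.41·311.
So x* = -202/-1.24 = 162, and then y* = 311 - 1.59·162 = 53.

x* ≈ 162, y* ≈ 53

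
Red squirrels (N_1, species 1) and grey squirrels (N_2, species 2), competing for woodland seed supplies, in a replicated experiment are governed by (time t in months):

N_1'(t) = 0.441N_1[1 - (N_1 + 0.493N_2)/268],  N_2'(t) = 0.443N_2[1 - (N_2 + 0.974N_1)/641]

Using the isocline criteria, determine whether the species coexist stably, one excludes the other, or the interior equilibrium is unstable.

species 2 excludes species 1

Compare the nullcline intercepts: K1/α12 = 268/0.493 = 544 < K2 = 641; K2/α21 = 641/0.974 = 658 > K1 = 268.
Since the inequalities point opposite ways, species 2 can invade but species 1 cannot.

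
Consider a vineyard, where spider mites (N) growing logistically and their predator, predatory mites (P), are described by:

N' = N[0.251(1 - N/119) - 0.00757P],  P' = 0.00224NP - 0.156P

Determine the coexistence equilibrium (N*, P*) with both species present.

N* ≈ 69.6, P* ≈ 13.8

From dP/dt = 0 with P > 0: 0.00224N* = 0.156, so N* = 69.6.
Substitute into dN/dt = 0: 0.251(1 - 69.6/119) = 0.00757P*.
The bracket is 0.415, giving P* = 0.104/0.00757 = 13.8.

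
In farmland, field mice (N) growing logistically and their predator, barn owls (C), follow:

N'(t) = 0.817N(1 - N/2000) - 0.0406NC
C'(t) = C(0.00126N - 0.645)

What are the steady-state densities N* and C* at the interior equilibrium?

From dC/dt = 0 with C > 0: 0.00126N* = 0.645, so N* = 512.
Substitute into dN/dt = 0: 0.817(1 - 512/2000) = 0.0406C*.
The bracket is 0.744, giving C* = 0.608/0.0406 = 15.

N* ≈ 512, C* ≈ 15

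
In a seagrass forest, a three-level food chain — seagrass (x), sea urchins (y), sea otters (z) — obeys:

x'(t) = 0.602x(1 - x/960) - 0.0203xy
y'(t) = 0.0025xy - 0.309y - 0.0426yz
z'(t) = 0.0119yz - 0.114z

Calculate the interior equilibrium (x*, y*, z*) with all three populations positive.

x* ≈ 650, y* ≈ 9.58, z* ≈ 30.9

From dz/dt = 0: 0.0119y* = 0.114, so y* = 9.58.
From dx/dt = 0: 0.602(1 - x*/960) = 0.0203·9.58, giving x* = 960·(1 - 0.323) = 650.
From dy/dt = 0: 0.0025·650 - 0.309 = 0.0426z*, so z* = 1.32/0.0426 = 30.9.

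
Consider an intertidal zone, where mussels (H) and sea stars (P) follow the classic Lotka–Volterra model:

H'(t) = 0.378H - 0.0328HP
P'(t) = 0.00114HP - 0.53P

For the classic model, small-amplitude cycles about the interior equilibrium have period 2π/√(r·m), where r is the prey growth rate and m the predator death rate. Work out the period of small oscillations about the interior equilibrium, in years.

T ≈ 14 years

Here r = 0.378 and m = 0.53, so r·m = 0.2.
ω = √0.2 = 0.448 per year, hence T = 2π/ω ≈ 14 years.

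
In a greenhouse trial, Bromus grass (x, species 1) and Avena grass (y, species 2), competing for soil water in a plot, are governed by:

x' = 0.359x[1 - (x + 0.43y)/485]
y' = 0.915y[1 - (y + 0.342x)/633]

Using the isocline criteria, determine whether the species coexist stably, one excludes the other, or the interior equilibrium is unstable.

stable coexistence

Compare the nullcline intercepts: K1/α12 = 485/0.43 = 1130 > K2 = 633; K2/α21 = 633/0.342 = 1850 > K1 = 485.
Since both inequalities hold, each species can invade when rare, so the interior equilibrium is stable.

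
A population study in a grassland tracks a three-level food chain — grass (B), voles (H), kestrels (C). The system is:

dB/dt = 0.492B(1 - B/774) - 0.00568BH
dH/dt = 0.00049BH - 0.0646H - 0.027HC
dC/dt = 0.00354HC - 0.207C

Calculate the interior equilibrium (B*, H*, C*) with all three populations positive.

From dC/dt = 0: 0.00354H* = 0.207, so H* = 58.5.
From dB/dt = 0: 0.492(1 - B*/774) = 0.00568·58.5, giving B* = 774·(1 - 0.675) = 251.
From dH/dt = 0: 0.00049·251 - 0.0646 = 0.027C*, so C* = 0.0586/0.027 = 2.17.

B* ≈ 251, H* ≈ 58.5, C* ≈ 2.17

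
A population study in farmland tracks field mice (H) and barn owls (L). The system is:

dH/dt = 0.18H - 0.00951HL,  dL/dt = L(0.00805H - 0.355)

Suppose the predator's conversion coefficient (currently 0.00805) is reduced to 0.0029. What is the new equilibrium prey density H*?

H* ≈ 122

At the interior fixed point, setting dL/dt = 0 with L > 0 fixes H* = (predator death rate)/(HL coefficient) — independent of the other coefficients.
With the change, H* = 0.355/0.0029 = 122; it rises from 44.1.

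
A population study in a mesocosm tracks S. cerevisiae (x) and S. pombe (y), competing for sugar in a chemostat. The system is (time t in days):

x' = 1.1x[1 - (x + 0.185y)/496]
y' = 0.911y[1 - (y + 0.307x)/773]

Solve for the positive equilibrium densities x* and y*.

Setting both brackets to zero gives the nullclines x + 0.185y = 496 and 0.307x + y = 773.
Substituting y = 773 - 0.307x into the first: x(1 - 0.185·0.307) = 496 - 0.185·773.
So x* = 353/0.943 = 374, and then y* = 773 - 0.307·374 = 658.

x* ≈ 374, y* ≈ 658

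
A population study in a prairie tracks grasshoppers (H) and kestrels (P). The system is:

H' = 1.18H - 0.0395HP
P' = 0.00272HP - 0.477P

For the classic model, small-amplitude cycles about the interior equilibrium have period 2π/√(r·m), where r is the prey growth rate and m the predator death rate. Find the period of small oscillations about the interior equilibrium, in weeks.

T ≈ 8.37 weeks

Here r = 1.18 and m = 0.477, so r·m = 0.563.
ω = √0.563 = 0.75 per week, hence T = 2π/ω ≈ 8.37 weeks.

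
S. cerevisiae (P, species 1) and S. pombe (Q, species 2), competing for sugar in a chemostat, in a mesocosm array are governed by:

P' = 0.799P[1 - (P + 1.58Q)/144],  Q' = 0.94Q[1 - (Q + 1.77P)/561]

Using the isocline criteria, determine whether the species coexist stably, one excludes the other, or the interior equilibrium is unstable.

Compare the nullcline intercepts: K1/α12 = 144/1.58 = 91.1 < K2 = 561; K2/α21 = 561/1.77 = 317 > K1 = 144.
Since the inequalities point opposite ways, species 2 can invade but species 1 cannot.

species 2 excludes species 1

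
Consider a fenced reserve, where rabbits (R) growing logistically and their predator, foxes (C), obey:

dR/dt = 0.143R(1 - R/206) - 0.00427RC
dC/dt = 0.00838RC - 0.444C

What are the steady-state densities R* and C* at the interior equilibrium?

From dC/dt = 0 with C > 0: 0.00838R* = 0.444, so R* = 53.
Substitute into dR/dt = 0: 0.143(1 - 53/206) = 0.00427C*.
The bracket is 0.743, giving C* = 0.106/0.00427 = 24.9.

R* ≈ 53, C* ≈ 24.9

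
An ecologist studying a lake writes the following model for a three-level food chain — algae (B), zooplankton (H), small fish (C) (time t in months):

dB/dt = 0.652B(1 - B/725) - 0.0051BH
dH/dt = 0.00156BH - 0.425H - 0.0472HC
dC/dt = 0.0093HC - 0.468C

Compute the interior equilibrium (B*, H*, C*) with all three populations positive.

From dC/dt = 0: 0.0093H* = 0.468, so H* = 50.3.
From dB/dt = 0: 0.652(1 - B*/725) = 0.0051·50.3, giving B* = 725·(1 - 0.394) = 440.
From dH/dt = 0: 0.00156·440 - 0.425 = 0.0472C*, so C* = 0.261/0.0472 = 5.53.

B* ≈ 440, H* ≈ 50.3, C* ≈ 5.53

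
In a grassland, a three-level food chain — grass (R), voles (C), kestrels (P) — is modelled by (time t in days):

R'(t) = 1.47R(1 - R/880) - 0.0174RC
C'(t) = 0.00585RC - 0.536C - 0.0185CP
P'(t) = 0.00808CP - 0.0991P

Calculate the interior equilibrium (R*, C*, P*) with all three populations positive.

R* ≈ 752, C* ≈ 12.3, P* ≈ 209

From dP/dt = 0: 0.00808C* = 0.0991, so C* = 12.3.
From dR/dt = 0: 1.47(1 - R*/880) = 0.0174·12.3, giving R* = 880·(1 - 0.145) = 752.
From dC/dt = 0: 0.00585·752 - 0.536 = 0.0185P*, so P* = 3.86/0.0185 = 209.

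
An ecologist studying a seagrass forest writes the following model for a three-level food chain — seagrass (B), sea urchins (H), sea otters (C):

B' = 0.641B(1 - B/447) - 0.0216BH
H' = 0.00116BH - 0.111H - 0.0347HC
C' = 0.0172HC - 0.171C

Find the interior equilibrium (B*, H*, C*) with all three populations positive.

From dC/dt = 0: 0.0172H* = 0.171, so H* = 9.94.
From dB/dt = 0: 0.641(1 - B*/447) = 0.0216·9.94, giving B* = 447·(1 - 0.335) = 297.
From dH/dt = 0: 0.00116·297 - 0.111 = 0.0347C*, so C* = 0.234/0.0347 = 6.74.

B* ≈ 297, H* ≈ 9.94, C* ≈ 6.74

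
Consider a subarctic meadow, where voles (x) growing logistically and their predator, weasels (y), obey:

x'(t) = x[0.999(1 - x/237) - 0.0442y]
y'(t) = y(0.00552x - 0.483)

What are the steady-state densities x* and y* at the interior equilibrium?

From dy/dt = 0 with y > 0: 0.00552x* = 0.483, so x* = 87.5.
Substitute into dx/dt = 0: 0.999(1 - 87.5/237) = 0.0442y*.
The bracket is 0.631, giving y* = 0.63/0.0442 = 14.3.

x* ≈ 87.5, y* ≈ 14.3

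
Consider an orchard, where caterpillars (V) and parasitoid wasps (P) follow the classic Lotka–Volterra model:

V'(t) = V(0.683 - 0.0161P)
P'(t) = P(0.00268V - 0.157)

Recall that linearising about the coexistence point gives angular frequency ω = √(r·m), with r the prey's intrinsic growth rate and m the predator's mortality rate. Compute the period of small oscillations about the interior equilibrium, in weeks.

Here r = 0.683 and m = 0.157, so r·m = 0.107.
ω = √0.107 = 0.327 per week, hence T = 2π/ω ≈ 19.2 weeks.

T ≈ 19.2 weeks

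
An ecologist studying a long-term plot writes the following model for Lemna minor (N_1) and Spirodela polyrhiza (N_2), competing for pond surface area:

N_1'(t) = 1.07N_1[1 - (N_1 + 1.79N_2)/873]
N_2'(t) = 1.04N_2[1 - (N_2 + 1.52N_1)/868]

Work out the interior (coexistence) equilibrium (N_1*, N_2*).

N_1* ≈ 396, N_2* ≈ 267

Setting both brackets to zero gives the nullclines N_1 + 1.79N_2 = 873 and 1.52N_1 + N_2 = 868.
Substituting N_2 = 868 - 1.52N_1 into the first: N_1(1 - 1.79·1.52) = 873 - 1.79·868.
So N_1* = -681/-1.72 = 396, and then N_2* = 868 - 1.52·396 = 267.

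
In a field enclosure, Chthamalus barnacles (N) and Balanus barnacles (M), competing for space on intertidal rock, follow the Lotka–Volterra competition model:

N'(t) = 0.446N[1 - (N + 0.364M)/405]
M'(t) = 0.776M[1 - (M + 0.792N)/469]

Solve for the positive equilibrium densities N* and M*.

N* ≈ 329, M* ≈ 208

Setting both brackets to zero gives the nullclines N + 0.364M = 405 and 0.792N + M = 469.
Substituting M = 469 - 0.792N into the first: N(1 - 0.364·0.792) = 405 - 0.364·469.
So N* = 234/0.712 = 329, and then M* = 469 - 0.792·329 = 208.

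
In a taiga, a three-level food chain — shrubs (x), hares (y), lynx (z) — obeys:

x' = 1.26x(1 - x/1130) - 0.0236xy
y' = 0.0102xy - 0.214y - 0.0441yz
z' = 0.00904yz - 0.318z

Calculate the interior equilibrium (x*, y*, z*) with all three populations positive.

x* ≈ 385, y* ≈ 35.2, z* ≈ 84.3

From dz/dt = 0: 0.00904y* = 0.318, so y* = 35.2.
From dx/dt = 0: 1.26(1 - x*/1130) = 0.0236·35.2, giving x* = 1130·(1 - 0.659) = 385.
From dy/dt = 0: 0.0102·385 - 0.214 = 0.0441z*, so z* = 3.72/0.0441 = 84.3.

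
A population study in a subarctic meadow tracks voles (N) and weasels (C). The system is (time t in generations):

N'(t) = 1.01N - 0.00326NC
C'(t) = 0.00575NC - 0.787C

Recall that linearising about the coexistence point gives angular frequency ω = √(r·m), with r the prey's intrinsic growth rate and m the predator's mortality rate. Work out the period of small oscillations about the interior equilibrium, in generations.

T ≈ 7.05 generations

Here r = 1.01 and m = 0.787, so r·m = 0.795.
ω = √0.795 = 0.892 per generation, hence T = 2π/ω ≈ 7.05 generations.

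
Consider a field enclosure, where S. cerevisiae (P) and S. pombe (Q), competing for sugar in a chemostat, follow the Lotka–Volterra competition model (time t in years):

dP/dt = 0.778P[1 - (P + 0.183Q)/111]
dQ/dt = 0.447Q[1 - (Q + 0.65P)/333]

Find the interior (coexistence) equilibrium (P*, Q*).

P* ≈ 56.8, Q* ≈ 296

Setting both brackets to zero gives the nullclines P + 0.183Q = 111 and 0.65P + Q = 333.
Substituting Q = 333 - 0.65P into the first: P(1 - 0.183·0.65) = 111 - 0.183·333.
So P* = 50.1/0.881 = 56.8, and then Q* = 333 - 0.65·56.8 = 296.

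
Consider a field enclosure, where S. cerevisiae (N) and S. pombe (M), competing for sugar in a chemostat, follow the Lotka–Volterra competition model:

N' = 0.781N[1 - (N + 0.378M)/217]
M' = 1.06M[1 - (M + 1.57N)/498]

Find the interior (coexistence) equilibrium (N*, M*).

N* ≈ 70.7, M* ≈ 387

Setting both brackets to zero gives the nullclines N + 0.378M = 217 and 1.57N + M = 498.
Substituting M = 498 - 1.57N into the first: N(1 - 0.378·1.57) = 217 - 0.378·498.
So N* = 28.8/0.407 = 70.7, and then M* = 498 - 1.57·70.7 = 387.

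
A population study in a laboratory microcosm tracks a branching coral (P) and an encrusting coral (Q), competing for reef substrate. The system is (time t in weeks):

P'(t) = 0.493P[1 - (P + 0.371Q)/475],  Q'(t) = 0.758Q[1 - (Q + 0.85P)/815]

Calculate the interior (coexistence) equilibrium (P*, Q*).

P* ≈ 252, Q* ≈ 601

Setting both brackets to zero gives the nullclines P + 0.371Q = 475 and 0.85P + Q = 815.
Substituting Q = 815 - 0.85P into the first: P(1 - 0.371·0.85) = 475 - 0.371·815.
So P* = 173/0.685 = 252, and then Q* = 815 - 0.85·252 = 601.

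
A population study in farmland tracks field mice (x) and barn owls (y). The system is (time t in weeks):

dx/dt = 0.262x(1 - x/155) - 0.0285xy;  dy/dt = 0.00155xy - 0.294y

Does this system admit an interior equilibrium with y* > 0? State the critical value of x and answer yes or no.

Threshold x = 190; K < 190, so no, the predator goes extinct.

The predator equation gives dy/dt > 0 only when x > 0.294/0.00155 = 190.
Without the predator, x → K = 155. Since 155 < 190, the predator cannot invade.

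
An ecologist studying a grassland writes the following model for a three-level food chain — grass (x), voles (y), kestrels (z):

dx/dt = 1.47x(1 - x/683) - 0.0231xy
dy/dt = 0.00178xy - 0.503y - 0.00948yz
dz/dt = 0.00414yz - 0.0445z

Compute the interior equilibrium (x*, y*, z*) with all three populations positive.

From dz/dt = 0: 0.00414y* = 0.0445, so y* = 10.7.
From dx/dt = 0: 1.47(1 - x*/683) = 0.0231·10.7, giving x* = 683·(1 - 0.169) = 568.
From dy/dt = 0: 0.00178·568 - 0.503 = 0.00948z*, so z* = 0.507/0.00948 = 53.5.

x* ≈ 568, y* ≈ 10.7, z* ≈ 53.5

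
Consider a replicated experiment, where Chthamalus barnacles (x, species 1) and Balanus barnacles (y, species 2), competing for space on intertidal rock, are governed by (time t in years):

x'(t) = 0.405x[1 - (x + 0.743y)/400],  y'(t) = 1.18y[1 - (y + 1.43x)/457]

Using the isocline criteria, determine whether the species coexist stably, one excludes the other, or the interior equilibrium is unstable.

Compare the nullcline intercepts: K1/α12 = 400/0.743 = 538 > K2 = 457; K2/α21 = 457/1.43 = 320 < K1 = 400.
Since the inequalities point opposite ways, species 1 can invade but species 2 cannot.

species 1 excludes species 2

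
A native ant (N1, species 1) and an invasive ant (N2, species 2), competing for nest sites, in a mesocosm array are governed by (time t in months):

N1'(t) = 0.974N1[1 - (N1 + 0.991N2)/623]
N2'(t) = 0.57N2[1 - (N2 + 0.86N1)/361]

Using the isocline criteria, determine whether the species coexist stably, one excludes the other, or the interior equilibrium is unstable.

species 1 excludes species 2

Compare the nullcline intercepts: K1/α12 = 623/0.991 = 629 > K2 = 361; K2/α21 = 361/0.86 = 420 < K1 = 623.
Since the inequalities point opposite ways, species 1 can invade but species 2 cannot.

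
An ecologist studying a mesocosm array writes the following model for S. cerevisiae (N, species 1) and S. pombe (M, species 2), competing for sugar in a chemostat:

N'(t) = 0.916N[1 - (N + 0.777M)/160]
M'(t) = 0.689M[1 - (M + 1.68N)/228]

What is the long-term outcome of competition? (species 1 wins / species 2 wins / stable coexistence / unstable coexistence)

unstable coexistence (outcome depends on initial conditions)

Compare the nullcline intercepts: K1/α12 = 160/0.777 = 206 < K2 = 228; K2/α21 = 228/1.68 = 136 < K1 = 160.
Since both are reversed, neither can invade when rare; the interior point is a saddle.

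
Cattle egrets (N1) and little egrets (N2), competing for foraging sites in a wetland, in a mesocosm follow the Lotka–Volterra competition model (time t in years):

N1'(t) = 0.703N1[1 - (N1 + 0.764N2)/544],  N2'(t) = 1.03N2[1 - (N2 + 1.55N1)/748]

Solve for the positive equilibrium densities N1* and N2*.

Setting both brackets to zero gives the nullclines N1 + 0.764N2 = 544 and 1.55N1 + N2 = 748.
Substituting N2 = 748 - 1.55N1 into the first: N1(1 - 0.764·1.55) = 544 - 0.764·748.
So N1* = -27.5/-0.184 = 149, and then N2* = 748 - 1.55·149 = 517.

N1* ≈ 149, N2* ≈ 517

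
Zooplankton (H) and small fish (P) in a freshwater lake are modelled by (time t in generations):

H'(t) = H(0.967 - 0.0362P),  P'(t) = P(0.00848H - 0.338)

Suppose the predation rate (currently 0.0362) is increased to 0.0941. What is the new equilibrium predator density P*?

P* ≈ 10.3

At the interior fixed point, setting dH/dt = 0 with H > 0 fixes P* = (prey growth rate)/(HP coefficient) — independent of the other coefficients.
With the change, P* = 0.967/0.0941 = 10.3; it falls from 26.7.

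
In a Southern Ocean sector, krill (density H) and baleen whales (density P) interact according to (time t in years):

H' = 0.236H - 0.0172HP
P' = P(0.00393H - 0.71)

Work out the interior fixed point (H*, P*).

Set dP/dt = 0 with P > 0: 0.00393H - 0.71 = 0, so H* = 0.71/0.00393 = 181.
Set dH/dt = 0 with H > 0: 0.236 - 0.0172P = 0, so P* = 0.236/0.0172 = 13.7.

H* ≈ 181, P* ≈ 13.7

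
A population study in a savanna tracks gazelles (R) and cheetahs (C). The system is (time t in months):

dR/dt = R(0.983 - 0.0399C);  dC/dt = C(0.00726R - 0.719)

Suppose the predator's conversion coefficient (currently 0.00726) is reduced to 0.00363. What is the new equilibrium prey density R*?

At the interior fixed point, setting dC/dt = 0 with C > 0 fixes R* = (predator death rate)/(RC coefficient) — independent of the other coefficients.
With the change, R* = 0.719/0.00363 = 198; it rises from 99.

R* ≈ 198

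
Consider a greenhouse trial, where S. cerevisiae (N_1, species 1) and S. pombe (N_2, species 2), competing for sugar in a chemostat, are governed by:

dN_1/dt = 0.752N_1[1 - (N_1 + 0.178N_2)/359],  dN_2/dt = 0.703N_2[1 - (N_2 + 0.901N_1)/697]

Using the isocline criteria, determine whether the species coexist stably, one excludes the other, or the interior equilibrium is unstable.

stable coexistence

Compare the nullcline intercepts: K1/α12 = 359/0.178 = 2020 > K2 = 697; K2/α21 = 697/0.901 = 774 > K1 = 359.
Since both inequalities hold, each species can invade when rare, so the interior equilibrium is stable.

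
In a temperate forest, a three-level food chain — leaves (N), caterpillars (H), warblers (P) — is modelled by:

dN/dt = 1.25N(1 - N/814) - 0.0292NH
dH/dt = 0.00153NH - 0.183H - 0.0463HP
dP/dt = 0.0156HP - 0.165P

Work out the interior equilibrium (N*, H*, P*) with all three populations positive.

From dP/dt = 0: 0.0156H* = 0.165, so H* = 10.6.
From dN/dt = 0: 1.25(1 - N*/814) = 0.0292·10.6, giving N* = 814·(1 - 0.247) = 613.
From dH/dt = 0: 0.00153·613 - 0.183 = 0.0463P*, so P* = 0.755/0.0463 = 16.3.

N* ≈ 613, H* ≈ 10.6, P* ≈ 16.3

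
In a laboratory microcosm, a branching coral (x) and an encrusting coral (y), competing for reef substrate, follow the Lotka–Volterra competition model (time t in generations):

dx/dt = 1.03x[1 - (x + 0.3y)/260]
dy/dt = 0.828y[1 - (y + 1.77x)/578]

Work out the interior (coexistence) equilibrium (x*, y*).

x* ≈ 185, y* ≈ 251

Setting both brackets to zero gives the nullclines x + 0.3y = 260 and 1.77x + y = 578.
Substituting y = 578 - 1.77x into the first: x(1 - 0.3·1.77) = 260 - 0.3·578.
So x* = 86.6/0.469 = 185, and then y* = 578 - 1.77·185 = 251.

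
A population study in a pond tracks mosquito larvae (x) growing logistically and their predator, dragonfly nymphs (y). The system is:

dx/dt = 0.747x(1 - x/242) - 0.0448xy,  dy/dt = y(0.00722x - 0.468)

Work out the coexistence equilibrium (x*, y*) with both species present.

x* ≈ 64.8, y* ≈ 12.2

From dy/dt = 0 with y > 0: 0.00722x* = 0.468, so x* = 64.8.
Substitute into dx/dt = 0: 0.747(1 - 64.8/242) = 0.0448y*.
The bracket is 0.732, giving y* = 0.547/0.0448 = 12.2.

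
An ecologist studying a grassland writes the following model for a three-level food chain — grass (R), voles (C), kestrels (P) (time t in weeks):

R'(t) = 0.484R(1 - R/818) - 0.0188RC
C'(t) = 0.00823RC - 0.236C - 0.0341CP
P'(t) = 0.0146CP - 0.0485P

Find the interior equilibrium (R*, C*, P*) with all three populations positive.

R* ≈ 712, C* ≈ 3.32, P* ≈ 165

From dP/dt = 0: 0.0146C* = 0.0485, so C* = 3.32.
From dR/dt = 0: 0.484(1 - R*/818) = 0.0188·3.32, giving R* = 818·(1 - 0.129) = 712.
From dC/dt = 0: 0.00823·712 - 0.236 = 0.0341P*, so P* = 5.63/0.0341 = 165.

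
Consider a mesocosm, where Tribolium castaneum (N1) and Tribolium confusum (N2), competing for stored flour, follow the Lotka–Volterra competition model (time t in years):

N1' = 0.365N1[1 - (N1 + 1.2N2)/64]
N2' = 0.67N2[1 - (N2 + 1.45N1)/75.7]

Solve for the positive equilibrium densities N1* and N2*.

N1* ≈ 36.3, N2* ≈ 23.1

Setting both brackets to zero gives the nullclines N1 + 1.2N2 = 64 and 1.45N1 + N2 = 75.7.
Substituting N2 = 75.7 - 1.45N1 into the first: N1(1 - 1.2·1.45) = 64 - 1.2·75.7.
So N1* = -26.8/-0.74 = 36.3, and then N2* = 75.7 - 1.45·36.3 = 23.1.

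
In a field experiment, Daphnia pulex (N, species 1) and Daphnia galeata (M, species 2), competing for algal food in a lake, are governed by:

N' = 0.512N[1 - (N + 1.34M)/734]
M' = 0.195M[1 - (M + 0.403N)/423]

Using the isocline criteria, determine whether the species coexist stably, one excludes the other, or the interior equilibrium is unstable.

stable coexistence

Compare the nullcline intercepts: K1/α12 = 734/1.34 = 548 > K2 = 423; K2/α21 = 423/0.403 = 1050 > K1 = 734.
Since both inequalities hold, each species can invade when rare, so the interior equilibrium is stable.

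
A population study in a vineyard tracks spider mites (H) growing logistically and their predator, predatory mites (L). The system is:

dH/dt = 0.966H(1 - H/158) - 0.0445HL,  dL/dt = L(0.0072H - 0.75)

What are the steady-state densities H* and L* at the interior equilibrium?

From dL/dt = 0 with L > 0: 0.0072H* = 0.75, so H* = 104.
Substitute into dH/dt = 0: 0.966(1 - 104/158) = 0.0445L*.
The bracket is 0.341, giving L* = 0.329/0.0445 = 7.4.

H* ≈ 104, L* ≈ 7.4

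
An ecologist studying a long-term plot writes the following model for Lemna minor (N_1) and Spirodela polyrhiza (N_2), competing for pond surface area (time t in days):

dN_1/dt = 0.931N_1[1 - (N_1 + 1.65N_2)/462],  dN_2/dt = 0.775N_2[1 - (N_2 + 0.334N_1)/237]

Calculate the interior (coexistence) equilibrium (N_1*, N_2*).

N_1* ≈ 158, N_2* ≈ 184

Setting both brackets to zero gives the nullclines N_1 + 1.65N_2 = 462 and 0.334N_1 + N_2 = 237.
Substituting N_2 = 237 - 0.334N_1 into the first: N_1(1 - 1.65·0.334) = 462 - 1.65·237.
So N_1* = 71/0.449 = 158, and then N_2* = 237 - 0.334·158 = 184.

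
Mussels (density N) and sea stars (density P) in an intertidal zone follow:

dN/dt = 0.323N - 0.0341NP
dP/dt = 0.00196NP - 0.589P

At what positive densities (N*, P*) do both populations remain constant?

Set dP/dt = 0 with P > 0: 0.00196N - 0.589 = 0, so N* = 0.589/0.00196 = 301.
Set dN/dt = 0 with N > 0: 0.323 - 0.0341P = 0, so P* = 0.323/0.0341 = 9.47.

N* ≈ 301, P* ≈ 9.47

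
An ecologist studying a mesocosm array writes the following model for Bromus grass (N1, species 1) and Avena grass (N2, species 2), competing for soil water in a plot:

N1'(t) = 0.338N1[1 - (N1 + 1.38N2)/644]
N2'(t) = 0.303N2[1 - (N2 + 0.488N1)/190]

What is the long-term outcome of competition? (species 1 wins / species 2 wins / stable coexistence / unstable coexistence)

species 1 excludes species 2

Compare the nullcline intercepts: K1/α12 = 644/1.38 = 467 > K2 = 190; K2/α21 = 190/0.488 = 389 < K1 = 644.
Since the inequalities point opposite ways, species 1 can invade but species 2 cannot.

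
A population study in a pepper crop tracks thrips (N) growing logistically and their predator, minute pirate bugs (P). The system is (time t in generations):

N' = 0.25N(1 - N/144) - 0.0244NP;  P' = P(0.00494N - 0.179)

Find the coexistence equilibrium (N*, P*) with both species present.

N* ≈ 36.2, P* ≈ 7.67

From dP/dt = 0 with P > 0: 0.00494N* = 0.179, so N* = 36.2.
Substitute into dN/dt = 0: 0.25(1 - 36.2/144) = 0.0244P*.
The bracket is 0.748, giving P* = 0.187/0.0244 = 7.67.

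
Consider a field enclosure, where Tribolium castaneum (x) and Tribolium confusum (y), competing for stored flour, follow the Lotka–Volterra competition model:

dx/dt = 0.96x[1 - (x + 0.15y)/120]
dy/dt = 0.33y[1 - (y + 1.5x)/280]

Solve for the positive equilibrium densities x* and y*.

Setting both brackets to zero gives the nullclines x + 0.15y = 120 and 1.5x + y = 280.
Substituting y = 280 - 1.5x into the first: x(1 - 0.15·1.5) = 120 - 0.15·280.
So x* = 78/0.775 = 101, and then y* = 280 - 1.5·101 = 129.

x* ≈ 101, y* ≈ 129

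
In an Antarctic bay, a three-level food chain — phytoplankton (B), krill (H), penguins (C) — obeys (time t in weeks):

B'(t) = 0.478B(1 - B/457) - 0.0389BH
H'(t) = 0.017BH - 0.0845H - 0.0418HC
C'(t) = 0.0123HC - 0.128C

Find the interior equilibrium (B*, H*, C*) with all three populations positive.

B* ≈ 70, H* ≈ 10.4, C* ≈ 26.4

From dC/dt = 0: 0.0123H* = 0.128, so H* = 10.4.
From dB/dt = 0: 0.478(1 - B*/457) = 0.0389·10.4, giving B* = 457·(1 - 0.847) = 70.
From dH/dt = 0: 0.017·70 - 0.0845 = 0.0418C*, so C* = 1.11/0.0418 = 26.4.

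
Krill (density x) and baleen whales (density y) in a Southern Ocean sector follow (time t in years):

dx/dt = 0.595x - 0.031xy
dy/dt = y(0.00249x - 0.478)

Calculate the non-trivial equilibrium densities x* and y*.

x* ≈ 192, y* ≈ 19.2

Set dy/dt = 0 with y > 0: 0.00249x - 0.478 = 0, so x* = 0.478/0.00249 = 192.
Set dx/dt = 0 with x > 0: 0.595 - 0.031y = 0, so y* = 0.595/0.031 = 19.2.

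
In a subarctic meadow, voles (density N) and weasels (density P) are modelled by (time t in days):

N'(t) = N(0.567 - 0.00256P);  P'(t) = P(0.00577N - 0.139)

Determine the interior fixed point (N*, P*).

Set dP/dt = 0 with P > 0: 0.00577N - 0.139 = 0, so N* = 0.139/0.00577 = 24.1.
Set dN/dt = 0 with N > 0: 0.567 - 0.00256P = 0, so P* = 0.567/0.00256 = 221.

N* ≈ 24.1, P* ≈ 221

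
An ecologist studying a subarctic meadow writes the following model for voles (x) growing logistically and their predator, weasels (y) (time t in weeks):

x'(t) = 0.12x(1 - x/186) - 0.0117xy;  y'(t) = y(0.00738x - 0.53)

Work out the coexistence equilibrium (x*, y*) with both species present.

x* ≈ 71.8, y* ≈ 6.3

From dy/dt = 0 with y > 0: 0.00738x* = 0.53, so x* = 71.8.
Substitute into dx/dt = 0: 0.12(1 - 71.8/186) = 0.0117y*.
The bracket is 0.614, giving y* = 0.0737/0.0117 = 6.3.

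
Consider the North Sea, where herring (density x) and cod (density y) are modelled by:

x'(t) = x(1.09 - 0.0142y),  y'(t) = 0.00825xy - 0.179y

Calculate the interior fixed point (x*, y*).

Set dy/dt = 0 with y > 0: 0.00825x - 0.179 = 0, so x* = 0.179/0.00825 = 21.7.
Set dx/dt = 0 with x > 0: 1.09 - 0.0142y = 0, so y* = 1.09/0.0142 = 76.8.

x* ≈ 21.7, y* ≈ 76.8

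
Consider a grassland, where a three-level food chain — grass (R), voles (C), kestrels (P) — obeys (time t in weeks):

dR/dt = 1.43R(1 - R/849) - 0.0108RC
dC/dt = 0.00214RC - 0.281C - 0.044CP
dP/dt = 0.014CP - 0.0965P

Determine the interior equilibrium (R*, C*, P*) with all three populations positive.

From dP/dt = 0: 0.014C* = 0.0965, so C* = 6.89.
From dR/dt = 0: 1.43(1 - R*/849) = 0.0108·6.89, giving R* = 849·(1 - 0.0521) = 805.
From dC/dt = 0: 0.00214·805 - 0.281 = 0.044P*, so P* = 1.44/0.044 = 32.8.

R* ≈ 805, C* ≈ 6.89, P* ≈ 32.8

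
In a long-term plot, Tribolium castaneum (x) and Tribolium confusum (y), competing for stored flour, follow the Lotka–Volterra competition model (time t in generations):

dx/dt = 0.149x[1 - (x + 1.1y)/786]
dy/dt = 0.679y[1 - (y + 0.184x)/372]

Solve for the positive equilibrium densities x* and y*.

x* ≈ 472, y* ≈ 285

Setting both brackets to zero gives the nullclines x + 1.1y = 786 and 0.184x + y = 372.
Substituting y = 372 - 0.184x into the first: x(1 - 1.1·0.184) = 786 - 1.1·372.
So x* = 377/0.798 = 472, and then y* = 372 - 0.184·472 = 285.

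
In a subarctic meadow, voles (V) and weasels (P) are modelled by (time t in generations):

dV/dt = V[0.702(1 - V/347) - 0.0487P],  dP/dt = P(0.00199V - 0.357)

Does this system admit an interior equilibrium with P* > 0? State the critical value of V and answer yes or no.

The predator equation gives dP/dt > 0 only when V > 0.357/0.00199 = 179.
Without the predator, V → K = 347. Since 347 > 179, the predator can invade and persist.

Threshold V = 179; K > 179, so yes, the predator persists.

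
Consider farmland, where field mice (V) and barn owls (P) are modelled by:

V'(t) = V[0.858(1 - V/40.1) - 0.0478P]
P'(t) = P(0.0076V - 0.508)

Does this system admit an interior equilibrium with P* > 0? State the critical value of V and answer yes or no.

The predator equation gives dP/dt > 0 only when V > 0.508/0.0076 = 66.8.
Without the predator, V → K = 40.1. Since 40.1 < 66.8, the predator cannot invade.

Threshold V = 66.8; K < 66.8, so no, the predator goes extinct.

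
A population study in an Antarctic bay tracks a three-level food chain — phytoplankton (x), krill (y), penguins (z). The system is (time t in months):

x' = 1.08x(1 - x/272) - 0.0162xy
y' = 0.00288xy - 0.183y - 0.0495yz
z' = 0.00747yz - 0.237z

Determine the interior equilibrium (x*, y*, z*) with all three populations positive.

From dz/dt = 0: 0.00747y* = 0.237, so y* = 31.7.
From dx/dt = 0: 1.08(1 - x*/272) = 0.0162·31.7, giving x* = 272·(1 - 0.476) = 143.
From dy/dt = 0: 0.00288·143 - 0.183 = 0.0495z*, so z* = 0.228/0.0495 = 4.6.

x* ≈ 143, y* ≈ 31.7, z* ≈ 4.6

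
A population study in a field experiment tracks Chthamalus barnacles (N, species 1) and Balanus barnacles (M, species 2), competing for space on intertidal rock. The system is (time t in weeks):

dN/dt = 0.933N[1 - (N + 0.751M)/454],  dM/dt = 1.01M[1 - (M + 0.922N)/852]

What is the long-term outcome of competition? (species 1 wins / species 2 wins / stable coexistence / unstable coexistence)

Compare the nullcline intercepts: K1/α12 = 454/0.751 = 605 < K2 = 852; K2/α21 = 852/0.922 = 924 > K1 = 454.
Since the inequalities point opposite ways, species 2 can invade but species 1 cannot.

species 2 excludes species 1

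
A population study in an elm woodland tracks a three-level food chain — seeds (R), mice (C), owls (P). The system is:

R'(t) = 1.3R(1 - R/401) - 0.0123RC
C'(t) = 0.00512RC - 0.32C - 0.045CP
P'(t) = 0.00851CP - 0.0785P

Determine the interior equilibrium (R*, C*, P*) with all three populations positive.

R* ≈ 366, C* ≈ 9.22, P* ≈ 34.5

From dP/dt = 0: 0.00851C* = 0.0785, so C* = 9.22.
From dR/dt = 0: 1.3(1 - R*/401) = 0.0123·9.22, giving R* = 401·(1 - 0.0873) = 366.
From dC/dt = 0: 0.00512·366 - 0.32 = 0.045P*, so P* = 1.55/0.045 = 34.5.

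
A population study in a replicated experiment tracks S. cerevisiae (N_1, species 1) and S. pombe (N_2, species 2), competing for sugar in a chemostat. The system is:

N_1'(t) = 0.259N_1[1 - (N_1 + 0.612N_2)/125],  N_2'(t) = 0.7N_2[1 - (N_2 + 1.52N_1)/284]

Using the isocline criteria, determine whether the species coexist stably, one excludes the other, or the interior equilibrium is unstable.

species 2 excludes species 1

Compare the nullcline intercepts: K1/α12 = 125/0.612 = 204 < K2 = 284; K2/α21 = 284/1.52 = 187 > K1 = 125.
Since the inequalities point opposite ways, species 2 can invade but species 1 cannot.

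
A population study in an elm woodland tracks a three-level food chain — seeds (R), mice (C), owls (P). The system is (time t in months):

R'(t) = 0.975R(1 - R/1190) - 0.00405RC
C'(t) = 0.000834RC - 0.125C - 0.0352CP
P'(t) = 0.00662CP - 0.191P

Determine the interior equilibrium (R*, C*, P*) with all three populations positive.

From dP/dt = 0: 0.00662C* = 0.191, so C* = 28.9.
From dR/dt = 0: 0.975(1 - R*/1190) = 0.00405·28.9, giving R* = 1190·(1 - 0.12) = 1050.
From dC/dt = 0: 0.000834·1050 - 0.125 = 0.0352P*, so P* = 0.749/0.0352 = 21.3.

R* ≈ 1050, C* ≈ 28.9, P* ≈ 21.3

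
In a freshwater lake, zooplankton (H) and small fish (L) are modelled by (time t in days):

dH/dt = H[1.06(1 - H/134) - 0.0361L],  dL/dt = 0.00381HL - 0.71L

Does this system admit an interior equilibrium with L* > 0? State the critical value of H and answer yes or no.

Threshold H = 186; K < 186, so no, the predator goes extinct.

The predator equation gives dL/dt > 0 only when H > 0.71/0.00381 = 186.
Without the predator, H → K = 134. Since 134 < 186, the predator cannot invade.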